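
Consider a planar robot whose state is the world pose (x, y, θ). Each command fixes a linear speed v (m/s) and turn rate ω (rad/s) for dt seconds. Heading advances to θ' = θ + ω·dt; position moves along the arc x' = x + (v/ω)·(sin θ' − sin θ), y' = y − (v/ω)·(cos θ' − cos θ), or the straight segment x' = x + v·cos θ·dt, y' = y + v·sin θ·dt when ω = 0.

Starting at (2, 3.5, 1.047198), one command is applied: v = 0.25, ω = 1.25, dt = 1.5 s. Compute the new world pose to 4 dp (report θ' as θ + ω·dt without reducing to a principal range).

θ' = 1.0472 + 1.25·1.5 = 2.9222
R = v/ω = 0.25/1.25 = 0.2000
x' = 2 + 0.2000·(sin 2.9222 − sin 1.0472) = 1.8703
y' = 3.5 − 0.2000·(cos 2.9222 − cos 1.0472) = 3.7952

(1.8703, 3.7952, 2.9222)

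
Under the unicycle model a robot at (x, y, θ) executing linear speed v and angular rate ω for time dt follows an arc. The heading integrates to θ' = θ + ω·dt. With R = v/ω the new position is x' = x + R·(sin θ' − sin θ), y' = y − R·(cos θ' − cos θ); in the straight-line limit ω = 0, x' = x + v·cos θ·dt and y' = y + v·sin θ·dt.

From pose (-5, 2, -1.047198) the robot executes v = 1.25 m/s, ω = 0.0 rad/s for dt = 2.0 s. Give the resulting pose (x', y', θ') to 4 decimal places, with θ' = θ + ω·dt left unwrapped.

(-3.7500, -0.1651, -1.0472)

θ' = -1.0472 + 0.0·2.0 = -1.0472
ω = 0 → straight: x' = -5 + 1.25·cos(-1.0472)·2.0 = -3.7500
y' = 2 + 1.25·sin(-1.0472)·2.0 = -0.1651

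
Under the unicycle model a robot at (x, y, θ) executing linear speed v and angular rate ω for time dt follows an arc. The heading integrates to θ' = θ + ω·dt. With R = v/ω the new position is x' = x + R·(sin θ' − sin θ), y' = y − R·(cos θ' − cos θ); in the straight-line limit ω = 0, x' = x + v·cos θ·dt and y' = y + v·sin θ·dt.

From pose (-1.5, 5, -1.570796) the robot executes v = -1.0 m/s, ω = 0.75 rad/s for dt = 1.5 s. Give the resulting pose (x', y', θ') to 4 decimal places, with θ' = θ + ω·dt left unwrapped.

θ' = -1.5708 + 0.75·1.5 = -0.4458
R = v/ω = -1.0/0.75 = -1.3333
x' = -1.5 + -1.3333·(sin -0.4458 − sin -1.5708) = -2.2584
y' = 5 − -1.3333·(cos -0.4458 − cos -1.5708) = 6.2030

(-2.2584, 6.2030, -0.4458)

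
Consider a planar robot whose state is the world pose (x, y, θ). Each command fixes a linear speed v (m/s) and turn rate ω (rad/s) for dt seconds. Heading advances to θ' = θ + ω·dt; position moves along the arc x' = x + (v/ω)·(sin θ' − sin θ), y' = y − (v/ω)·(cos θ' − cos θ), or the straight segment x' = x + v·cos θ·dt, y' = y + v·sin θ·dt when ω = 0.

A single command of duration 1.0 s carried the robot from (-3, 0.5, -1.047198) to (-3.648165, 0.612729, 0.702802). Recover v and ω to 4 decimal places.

v = -0.7500, ω = 1.7500

Δθ = 0.702802 − -1.047198 = 1.750000
ω = Δθ/dt = 1.750000/1.0 = 1.7500
R = Δx/(sin θ' − sin θ) = -0.4286
v = R·ω = -0.4286·1.7500 = -0.7500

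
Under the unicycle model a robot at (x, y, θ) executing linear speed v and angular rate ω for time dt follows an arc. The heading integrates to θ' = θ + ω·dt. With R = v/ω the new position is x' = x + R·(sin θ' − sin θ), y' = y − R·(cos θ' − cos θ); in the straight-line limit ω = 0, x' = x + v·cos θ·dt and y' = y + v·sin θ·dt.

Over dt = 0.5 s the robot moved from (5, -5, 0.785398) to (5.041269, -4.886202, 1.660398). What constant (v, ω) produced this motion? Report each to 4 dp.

v = 0.2500, ω = 1.7500

Δθ = 1.660398 − 0.785398 = 0.875000
ω = Δθ/dt = 0.875000/0.5 = 1.7500
R = −Δy/(cos θ' − cos θ) = 0.1429
v = R·ω = 0.1429·1.7500 = 0.2500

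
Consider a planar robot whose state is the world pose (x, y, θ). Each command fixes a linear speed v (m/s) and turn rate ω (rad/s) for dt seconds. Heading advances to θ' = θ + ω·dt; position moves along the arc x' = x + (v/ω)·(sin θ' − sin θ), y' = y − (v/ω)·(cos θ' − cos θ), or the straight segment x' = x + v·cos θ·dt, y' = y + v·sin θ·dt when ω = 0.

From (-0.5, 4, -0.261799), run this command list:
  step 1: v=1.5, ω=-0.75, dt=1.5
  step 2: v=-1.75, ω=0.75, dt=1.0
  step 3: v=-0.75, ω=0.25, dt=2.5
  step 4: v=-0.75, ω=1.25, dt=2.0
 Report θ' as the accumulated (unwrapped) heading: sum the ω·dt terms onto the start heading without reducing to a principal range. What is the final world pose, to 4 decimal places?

step 1: θ'=-1.3868 (R=-2.0000) → pose (0.9486, 2.4341, -1.3868)
step 2: θ'=-0.6368 (R=-2.3333) → pose (0.0421, 3.8832, -0.6368)
step 3: θ'=-0.0118 (R=-3.0000) → pose (-1.7064, 4.4710, -0.0118)
step 4: θ'=2.4882 (R=-0.6000) → pose (-2.0782, 3.3946, 2.4882)

(-2.0782, 3.3946, 2.4882)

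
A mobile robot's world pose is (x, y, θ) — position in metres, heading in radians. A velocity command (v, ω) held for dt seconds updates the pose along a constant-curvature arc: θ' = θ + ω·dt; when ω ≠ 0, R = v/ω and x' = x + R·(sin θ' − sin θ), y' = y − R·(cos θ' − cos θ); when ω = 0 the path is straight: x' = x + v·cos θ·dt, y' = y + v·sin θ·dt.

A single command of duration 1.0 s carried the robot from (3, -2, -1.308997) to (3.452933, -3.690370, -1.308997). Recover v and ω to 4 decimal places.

Δθ = -1.308997 − -1.308997 = 0.000000
ω = Δθ/dt = 0.000000/1.0 = 0.0000
ω = 0 → v = (Δx·cos θ + Δy·sin θ)/dt = 1.7500

v = 1.7500, ω = 0.0000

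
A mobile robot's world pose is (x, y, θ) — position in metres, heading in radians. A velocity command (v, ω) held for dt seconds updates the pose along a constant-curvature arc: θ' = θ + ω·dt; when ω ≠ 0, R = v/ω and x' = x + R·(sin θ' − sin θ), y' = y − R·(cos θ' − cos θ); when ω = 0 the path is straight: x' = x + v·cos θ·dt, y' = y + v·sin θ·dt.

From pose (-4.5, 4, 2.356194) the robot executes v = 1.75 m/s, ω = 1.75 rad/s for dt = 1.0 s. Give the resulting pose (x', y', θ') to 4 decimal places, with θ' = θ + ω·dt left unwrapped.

θ' = 2.3562 + 1.75·1.0 = 4.1062
R = v/ω = 1.75/1.75 = 1.0000
x' = -4.5 + 1.0000·(sin 4.1062 − sin 2.3562) = -6.0289
y' = 4 − 1.0000·(cos 4.1062 − cos 2.3562) = 3.8626

(-6.0289, 3.8626, 4.1062)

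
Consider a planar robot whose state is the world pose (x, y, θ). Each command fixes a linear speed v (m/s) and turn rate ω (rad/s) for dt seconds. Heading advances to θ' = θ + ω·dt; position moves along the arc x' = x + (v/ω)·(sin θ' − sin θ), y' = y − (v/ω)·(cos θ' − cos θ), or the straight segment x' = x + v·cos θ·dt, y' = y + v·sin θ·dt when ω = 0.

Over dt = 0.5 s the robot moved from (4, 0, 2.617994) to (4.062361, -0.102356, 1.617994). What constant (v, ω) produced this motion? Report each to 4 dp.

Δθ = 1.617994 − 2.617994 = -1.000000
ω = Δθ/dt = -1.000000/0.5 = -2.0000
R = −Δy/(cos θ' − cos θ) = 0.1250
v = R·ω = 0.1250·-2.0000 = -0.2500

v = -0.2500, ω = -2.0000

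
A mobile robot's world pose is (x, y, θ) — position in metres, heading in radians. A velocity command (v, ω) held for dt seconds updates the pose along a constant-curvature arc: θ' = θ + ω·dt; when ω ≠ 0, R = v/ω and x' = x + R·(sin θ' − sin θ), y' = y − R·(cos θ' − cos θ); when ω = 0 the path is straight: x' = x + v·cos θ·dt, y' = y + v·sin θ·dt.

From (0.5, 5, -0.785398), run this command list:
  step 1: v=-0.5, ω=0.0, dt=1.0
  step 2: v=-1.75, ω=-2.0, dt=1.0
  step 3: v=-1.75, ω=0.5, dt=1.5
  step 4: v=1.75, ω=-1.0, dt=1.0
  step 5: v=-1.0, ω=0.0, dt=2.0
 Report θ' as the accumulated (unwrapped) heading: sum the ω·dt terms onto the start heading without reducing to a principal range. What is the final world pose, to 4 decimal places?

step 1: θ'=-0.7854 (straight) → pose (0.1464, 5.3536, -0.7854)
step 2: θ'=-2.7854 (R=0.8750) → pose (0.4600, 6.7923, -2.7854)
step 3: θ'=-2.0354 (R=-3.5000) → pose (2.3686, 8.5044, -2.0354)
step 4: θ'=-3.0354 (R=-1.7500) → pose (0.9895, 7.5484, -3.0354)
step 5: θ'=-3.0354 (straight) → pose (2.9783, 7.7604, -3.0354)

(2.9783, 7.7604, -3.0354)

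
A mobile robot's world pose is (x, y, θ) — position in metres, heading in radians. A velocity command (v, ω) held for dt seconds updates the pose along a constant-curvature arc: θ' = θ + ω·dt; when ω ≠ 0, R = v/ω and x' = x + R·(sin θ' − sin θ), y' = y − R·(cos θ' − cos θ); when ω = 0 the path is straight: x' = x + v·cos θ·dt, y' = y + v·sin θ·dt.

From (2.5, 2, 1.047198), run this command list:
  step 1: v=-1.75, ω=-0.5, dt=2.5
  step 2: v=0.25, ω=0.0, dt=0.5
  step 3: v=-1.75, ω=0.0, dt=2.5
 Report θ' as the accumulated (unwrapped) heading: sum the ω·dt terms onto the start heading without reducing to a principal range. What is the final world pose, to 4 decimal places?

(-5.3989, 1.1777, -0.2028)

step 1: θ'=-0.2028 (R=3.5000) → pose (-1.2360, 0.3217, -0.2028)
step 2: θ'=-0.2028 (straight) → pose (-1.1136, 0.2966, -0.2028)
step 3: θ'=-0.2028 (straight) → pose (-5.3989, 1.1777, -0.2028)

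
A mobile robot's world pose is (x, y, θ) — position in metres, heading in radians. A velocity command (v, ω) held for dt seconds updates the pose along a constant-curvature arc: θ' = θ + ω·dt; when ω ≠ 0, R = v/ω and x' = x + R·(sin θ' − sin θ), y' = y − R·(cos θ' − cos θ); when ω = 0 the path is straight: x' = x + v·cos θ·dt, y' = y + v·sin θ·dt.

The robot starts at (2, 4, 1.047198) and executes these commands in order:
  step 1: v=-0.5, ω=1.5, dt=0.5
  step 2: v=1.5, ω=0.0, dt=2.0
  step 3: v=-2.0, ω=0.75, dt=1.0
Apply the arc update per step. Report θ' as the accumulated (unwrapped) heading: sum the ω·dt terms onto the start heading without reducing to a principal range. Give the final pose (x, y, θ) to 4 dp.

step 1: θ'=1.7972 (R=-0.3333) → pose (1.9638, 3.7585, 1.7972)
step 2: θ'=1.7972 (straight) → pose (1.2904, 6.6820, 1.7972)
step 3: θ'=2.5472 (R=-2.6667) → pose (2.3957, 5.0712, 2.5472)

(2.3957, 5.0712, 2.5472)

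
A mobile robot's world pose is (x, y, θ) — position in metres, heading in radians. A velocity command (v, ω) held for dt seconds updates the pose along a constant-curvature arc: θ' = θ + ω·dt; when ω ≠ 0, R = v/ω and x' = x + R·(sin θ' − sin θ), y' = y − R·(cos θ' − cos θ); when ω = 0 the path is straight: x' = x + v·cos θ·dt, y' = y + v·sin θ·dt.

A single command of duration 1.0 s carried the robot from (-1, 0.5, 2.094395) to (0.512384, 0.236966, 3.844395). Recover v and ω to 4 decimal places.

v = -1.7500, ω = 1.7500

Δθ = 3.844395 − 2.094395 = 1.750000
ω = Δθ/dt = 1.750000/1.0 = 1.7500
R = Δx/(sin θ' − sin θ) = -1.0000
v = R·ω = -1.0000·1.7500 = -1.7500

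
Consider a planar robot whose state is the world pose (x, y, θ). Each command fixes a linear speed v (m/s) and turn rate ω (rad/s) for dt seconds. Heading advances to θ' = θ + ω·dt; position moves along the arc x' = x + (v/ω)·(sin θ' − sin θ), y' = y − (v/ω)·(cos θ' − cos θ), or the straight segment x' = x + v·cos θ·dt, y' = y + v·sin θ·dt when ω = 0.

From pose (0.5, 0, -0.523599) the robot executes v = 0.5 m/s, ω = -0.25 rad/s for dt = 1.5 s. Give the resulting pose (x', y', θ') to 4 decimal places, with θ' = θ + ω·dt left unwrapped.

(1.0649, -0.4866, -0.8986)

θ' = -0.5236 + -0.25·1.5 = -0.8986
R = v/ω = 0.5/-0.25 = -2.0000
x' = 0.5 + -2.0000·(sin -0.8986 − sin -0.5236) = 1.0649
y' = 0 − -2.0000·(cos -0.8986 − cos -0.5236) = -0.4866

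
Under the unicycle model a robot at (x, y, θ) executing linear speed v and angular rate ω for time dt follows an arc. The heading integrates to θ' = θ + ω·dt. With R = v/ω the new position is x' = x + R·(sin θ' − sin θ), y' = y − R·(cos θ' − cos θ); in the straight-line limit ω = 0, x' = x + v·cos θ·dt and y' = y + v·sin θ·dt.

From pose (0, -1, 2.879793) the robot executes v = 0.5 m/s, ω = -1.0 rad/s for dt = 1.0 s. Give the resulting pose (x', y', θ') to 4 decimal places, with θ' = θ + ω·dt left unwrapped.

(-0.3469, -0.6691, 1.8798)

θ' = 2.8798 + -1.0·1.0 = 1.8798
R = v/ω = 0.5/-1.0 = -0.5000
x' = 0 + -0.5000·(sin 1.8798 − sin 2.8798) = -0.3469
y' = -1 − -0.5000·(cos 1.8798 − cos 2.8798) = -0.6691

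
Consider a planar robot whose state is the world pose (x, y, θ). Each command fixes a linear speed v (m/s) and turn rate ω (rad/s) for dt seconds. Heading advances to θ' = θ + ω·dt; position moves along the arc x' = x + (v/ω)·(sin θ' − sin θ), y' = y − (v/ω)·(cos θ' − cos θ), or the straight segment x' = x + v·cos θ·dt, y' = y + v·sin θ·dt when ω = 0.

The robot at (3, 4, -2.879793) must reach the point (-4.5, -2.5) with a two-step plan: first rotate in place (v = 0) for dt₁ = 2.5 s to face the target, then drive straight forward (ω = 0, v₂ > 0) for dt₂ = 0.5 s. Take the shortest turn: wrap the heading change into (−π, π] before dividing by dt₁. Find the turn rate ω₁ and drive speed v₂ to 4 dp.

heading to target = atan2(-2.5−4, -4.5−3) = -2.4275
Δθ = wrap(-2.4275 − -2.8798) = 0.4523; ω₁ = Δθ/dt₁ = 0.1809
distance = √((-4.5−3)² + (-2.5−4)²) = 9.9247; v₂ = distance/dt₂ = 19.8494

ω₁ = 0.1809, v₂ = 19.8494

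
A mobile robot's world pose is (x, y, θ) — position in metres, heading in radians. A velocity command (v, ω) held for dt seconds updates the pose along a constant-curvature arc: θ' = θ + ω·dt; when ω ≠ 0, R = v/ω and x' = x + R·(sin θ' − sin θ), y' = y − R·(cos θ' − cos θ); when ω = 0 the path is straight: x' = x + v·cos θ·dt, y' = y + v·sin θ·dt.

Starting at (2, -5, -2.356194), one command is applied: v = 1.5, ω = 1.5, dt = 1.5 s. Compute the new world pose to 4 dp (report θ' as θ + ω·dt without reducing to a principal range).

θ' = -2.3562 + 1.5·1.5 = -0.1062
R = v/ω = 1.5/1.5 = 1.0000
x' = 2 + 1.0000·(sin -0.1062 − sin -2.3562) = 2.6011
y' = -5 − 1.0000·(cos -0.1062 − cos -2.3562) = -6.7015

(2.6011, -6.7015, -0.1062)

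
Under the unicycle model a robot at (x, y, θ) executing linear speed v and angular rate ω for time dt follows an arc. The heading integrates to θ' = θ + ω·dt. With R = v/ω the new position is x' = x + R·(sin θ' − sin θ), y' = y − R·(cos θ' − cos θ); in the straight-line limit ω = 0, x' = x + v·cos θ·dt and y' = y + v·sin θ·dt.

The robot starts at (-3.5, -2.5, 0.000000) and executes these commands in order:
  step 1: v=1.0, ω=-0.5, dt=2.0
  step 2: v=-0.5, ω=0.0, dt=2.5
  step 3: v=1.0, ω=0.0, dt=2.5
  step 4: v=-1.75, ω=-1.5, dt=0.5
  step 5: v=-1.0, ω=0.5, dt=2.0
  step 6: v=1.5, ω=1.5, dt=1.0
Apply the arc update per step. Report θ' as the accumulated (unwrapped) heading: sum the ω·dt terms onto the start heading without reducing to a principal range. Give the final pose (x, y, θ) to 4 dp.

(-0.5494, -1.8131, 0.7500)

step 1: θ'=-1.0000 (R=-2.0000) → pose (-1.8171, -3.4194, -1.0000)
step 2: θ'=-1.0000 (straight) → pose (-2.4924, -2.3676, -1.0000)
step 3: θ'=-1.0000 (straight) → pose (-1.1417, -4.4712, -1.0000)
step 4: θ'=-1.7500 (R=1.1667) → pose (-1.3079, -3.6329, -1.7500)
step 5: θ'=-0.7500 (R=-2.0000) → pose (-1.9126, -1.8131, -0.7500)
step 6: θ'=0.7500 (R=1.0000) → pose (-0.5494, -1.8131, 0.7500)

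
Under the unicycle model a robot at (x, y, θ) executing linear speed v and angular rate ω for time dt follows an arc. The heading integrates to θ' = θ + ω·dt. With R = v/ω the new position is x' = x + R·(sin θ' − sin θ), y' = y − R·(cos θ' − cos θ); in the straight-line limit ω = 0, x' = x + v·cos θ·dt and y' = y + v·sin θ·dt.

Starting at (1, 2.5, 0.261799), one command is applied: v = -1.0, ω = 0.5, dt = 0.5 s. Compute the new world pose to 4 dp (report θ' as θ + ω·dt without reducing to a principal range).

(0.5381, 2.3119, 0.5118)

θ' = 0.2618 + 0.5·0.5 = 0.5118
R = v/ω = -1.0/0.5 = -2.0000
x' = 1 + -2.0000·(sin 0.5118 − sin 0.2618) = 0.5381
y' = 2.5 − -2.0000·(cos 0.5118 − cos 0.2618) = 2.3119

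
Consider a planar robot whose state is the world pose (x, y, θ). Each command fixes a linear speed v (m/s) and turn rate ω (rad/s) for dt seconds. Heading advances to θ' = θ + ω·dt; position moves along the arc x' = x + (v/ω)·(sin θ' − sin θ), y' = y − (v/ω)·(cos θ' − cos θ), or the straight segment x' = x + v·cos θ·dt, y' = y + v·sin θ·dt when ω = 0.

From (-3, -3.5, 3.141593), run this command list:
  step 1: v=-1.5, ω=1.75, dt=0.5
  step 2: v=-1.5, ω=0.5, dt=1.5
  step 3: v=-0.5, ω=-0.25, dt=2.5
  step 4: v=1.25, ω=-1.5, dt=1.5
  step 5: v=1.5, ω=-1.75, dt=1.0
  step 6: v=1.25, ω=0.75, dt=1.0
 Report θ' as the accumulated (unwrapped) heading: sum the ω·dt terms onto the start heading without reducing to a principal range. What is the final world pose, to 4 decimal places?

(-1.0730, 1.9916, 0.8916)

step 1: θ'=4.0166 (R=-0.8571) → pose (-2.3421, -3.1923, 4.0166)
step 2: θ'=4.7666 (R=-3.0000) → pose (-1.6491, -1.1068, 4.7666)
step 3: θ'=4.1416 (R=2.0000) → pose (-1.3350, 0.0822, 4.1416)
step 4: θ'=1.8916 (R=-0.8333) → pose (-2.8271, 0.2697, 1.8916)
step 5: θ'=0.1416 (R=-0.8571) → pose (-2.1346, 1.3885, 0.1416)
step 6: θ'=0.8916 (R=1.6667) → pose (-1.0730, 1.9916, 0.8916)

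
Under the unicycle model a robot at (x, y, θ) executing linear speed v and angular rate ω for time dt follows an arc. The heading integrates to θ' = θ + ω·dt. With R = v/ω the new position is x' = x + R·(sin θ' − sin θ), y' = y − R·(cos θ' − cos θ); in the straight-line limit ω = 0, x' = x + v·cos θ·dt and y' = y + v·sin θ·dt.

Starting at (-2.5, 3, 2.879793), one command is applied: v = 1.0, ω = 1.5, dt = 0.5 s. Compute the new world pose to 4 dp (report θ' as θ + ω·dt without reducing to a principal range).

θ' = 2.8798 + 1.5·0.5 = 3.6298
R = v/ω = 1.0/1.5 = 0.6667
x' = -2.5 + 0.6667·(sin 3.6298 − sin 2.8798) = -2.9852
y' = 3 − 0.6667·(cos 3.6298 − cos 2.8798) = 2.9448

(-2.9852, 2.9448, 3.6298)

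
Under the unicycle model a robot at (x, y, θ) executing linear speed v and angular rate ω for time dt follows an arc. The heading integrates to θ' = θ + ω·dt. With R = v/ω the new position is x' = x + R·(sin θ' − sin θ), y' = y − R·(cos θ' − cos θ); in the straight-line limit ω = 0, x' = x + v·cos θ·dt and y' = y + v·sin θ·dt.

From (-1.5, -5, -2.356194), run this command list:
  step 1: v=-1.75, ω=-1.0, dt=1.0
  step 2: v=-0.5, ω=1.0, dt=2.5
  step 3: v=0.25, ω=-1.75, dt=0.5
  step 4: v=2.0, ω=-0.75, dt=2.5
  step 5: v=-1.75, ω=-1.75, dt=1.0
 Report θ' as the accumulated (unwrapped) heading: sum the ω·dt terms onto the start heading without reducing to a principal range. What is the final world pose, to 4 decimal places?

step 1: θ'=-3.3562 (R=1.7500) → pose (0.1101, -4.5276, -3.3562)
step 2: θ'=-0.8562 (R=-0.5000) → pose (0.5943, -3.7114, -0.8562)
step 3: θ'=-1.7312 (R=-0.1429) → pose (0.6274, -3.8278, -1.7312)
step 4: θ'=-3.6062 (R=-2.6667) → pose (-3.1999, -5.7859, -3.6062)
step 5: θ'=-5.3562 (R=1.0000) → pose (-2.8481, -7.2802, -5.3562)

(-2.8481, -7.2802, -5.3562)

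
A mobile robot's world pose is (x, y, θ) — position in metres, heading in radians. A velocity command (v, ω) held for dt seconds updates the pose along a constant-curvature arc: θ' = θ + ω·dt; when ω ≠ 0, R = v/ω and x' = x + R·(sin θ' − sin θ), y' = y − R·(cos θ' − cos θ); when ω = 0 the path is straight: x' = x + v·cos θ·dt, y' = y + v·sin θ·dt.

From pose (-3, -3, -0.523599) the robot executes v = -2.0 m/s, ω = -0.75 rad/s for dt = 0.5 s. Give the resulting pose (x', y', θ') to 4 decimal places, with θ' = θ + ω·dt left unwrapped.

(-3.7532, -2.3512, -0.8986)

θ' = -0.5236 + -0.75·0.5 = -0.8986
R = v/ω = -2.0/-0.75 = 2.6667
x' = -3 + 2.6667·(sin -0.8986 − sin -0.5236) = -3.7532
y' = -3 − 2.6667·(cos -0.8986 − cos -0.5236) = -2.3512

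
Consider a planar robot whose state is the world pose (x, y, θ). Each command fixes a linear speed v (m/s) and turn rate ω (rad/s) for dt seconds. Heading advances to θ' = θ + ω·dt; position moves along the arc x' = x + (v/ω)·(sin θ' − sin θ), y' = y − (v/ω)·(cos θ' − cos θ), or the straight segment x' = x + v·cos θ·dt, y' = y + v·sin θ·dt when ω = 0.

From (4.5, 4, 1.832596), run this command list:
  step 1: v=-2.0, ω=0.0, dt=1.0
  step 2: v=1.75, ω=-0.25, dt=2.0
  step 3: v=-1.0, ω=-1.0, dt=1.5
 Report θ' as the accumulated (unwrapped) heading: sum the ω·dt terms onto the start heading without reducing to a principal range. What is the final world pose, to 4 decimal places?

step 1: θ'=1.8326 (straight) → pose (5.0176, 2.0681, 1.8326)
step 2: θ'=1.3326 (R=-7.0000) → pose (4.9768, 5.5316, 1.3326)
step 3: θ'=-0.1674 (R=1.0000) → pose (3.8384, 4.7815, -0.1674)

(3.8384, 4.7815, -0.1674)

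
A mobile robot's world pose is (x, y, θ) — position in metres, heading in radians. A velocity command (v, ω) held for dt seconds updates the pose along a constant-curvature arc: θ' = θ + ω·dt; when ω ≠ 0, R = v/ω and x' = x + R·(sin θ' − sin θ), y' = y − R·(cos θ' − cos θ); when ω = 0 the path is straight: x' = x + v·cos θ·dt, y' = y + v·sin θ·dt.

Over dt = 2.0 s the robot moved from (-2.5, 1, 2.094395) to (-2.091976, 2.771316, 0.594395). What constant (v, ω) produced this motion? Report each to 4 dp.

v = 1.0000, ω = -0.7500

Δθ = 0.594395 − 2.094395 = -1.500000
ω = Δθ/dt = -1.500000/2.0 = -0.7500
R = −Δy/(cos θ' − cos θ) = -1.3333
v = R·ω = -1.3333·-0.7500 = 1.0000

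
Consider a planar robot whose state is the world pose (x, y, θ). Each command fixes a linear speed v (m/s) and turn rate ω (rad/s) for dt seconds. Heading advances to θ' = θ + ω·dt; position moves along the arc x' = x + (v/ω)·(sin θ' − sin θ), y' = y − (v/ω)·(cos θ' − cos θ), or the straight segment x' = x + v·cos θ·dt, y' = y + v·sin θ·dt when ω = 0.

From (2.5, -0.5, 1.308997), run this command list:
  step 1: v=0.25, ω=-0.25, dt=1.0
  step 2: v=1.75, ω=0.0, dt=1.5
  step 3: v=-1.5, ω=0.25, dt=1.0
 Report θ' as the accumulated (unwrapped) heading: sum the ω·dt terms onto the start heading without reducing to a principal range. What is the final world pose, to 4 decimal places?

(3.3153, 0.6340, 1.3090)

step 1: θ'=1.0590 (R=-1.0000) → pose (2.5941, -0.2691, 1.0590)
step 2: θ'=1.0590 (straight) → pose (3.8796, 2.0196, 1.0590)
step 3: θ'=1.3090 (R=-6.0000) → pose (3.3153, 0.6340, 1.3090)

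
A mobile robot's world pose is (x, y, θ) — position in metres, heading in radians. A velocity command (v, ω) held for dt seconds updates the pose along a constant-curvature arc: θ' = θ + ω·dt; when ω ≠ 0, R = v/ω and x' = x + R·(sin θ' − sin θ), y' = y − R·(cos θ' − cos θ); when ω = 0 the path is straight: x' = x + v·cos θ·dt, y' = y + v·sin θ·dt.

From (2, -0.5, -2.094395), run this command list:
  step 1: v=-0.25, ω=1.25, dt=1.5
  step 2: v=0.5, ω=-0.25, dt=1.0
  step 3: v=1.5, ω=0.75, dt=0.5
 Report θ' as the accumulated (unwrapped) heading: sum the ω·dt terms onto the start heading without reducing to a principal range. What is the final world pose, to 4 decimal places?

(3.0559, -0.5806, -0.0944)

step 1: θ'=-0.2194 (R=-0.2000) → pose (1.8703, -0.2048, -0.2194)
step 2: θ'=-0.4694 (R=-2.0000) → pose (2.3397, -0.3732, -0.4694)
step 3: θ'=-0.0944 (R=2.0000) → pose (3.0559, -0.5806, -0.0944)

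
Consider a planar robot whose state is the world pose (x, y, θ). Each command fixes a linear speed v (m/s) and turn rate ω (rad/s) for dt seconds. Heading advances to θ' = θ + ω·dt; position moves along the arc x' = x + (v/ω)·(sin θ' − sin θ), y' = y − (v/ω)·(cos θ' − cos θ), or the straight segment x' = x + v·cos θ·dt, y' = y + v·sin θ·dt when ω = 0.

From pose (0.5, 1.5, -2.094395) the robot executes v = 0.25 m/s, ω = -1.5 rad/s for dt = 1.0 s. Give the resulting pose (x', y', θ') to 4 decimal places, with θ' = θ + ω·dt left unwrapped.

(0.2827, 1.4335, -3.5944)

θ' = -2.0944 + -1.5·1.0 = -3.5944
R = v/ω = 0.25/-1.5 = -0.1667
x' = 0.5 + -0.1667·(sin -3.5944 − sin -2.0944) = 0.2827
y' = 1.5 − -0.1667·(cos -3.5944 − cos -2.0944) = 1.4335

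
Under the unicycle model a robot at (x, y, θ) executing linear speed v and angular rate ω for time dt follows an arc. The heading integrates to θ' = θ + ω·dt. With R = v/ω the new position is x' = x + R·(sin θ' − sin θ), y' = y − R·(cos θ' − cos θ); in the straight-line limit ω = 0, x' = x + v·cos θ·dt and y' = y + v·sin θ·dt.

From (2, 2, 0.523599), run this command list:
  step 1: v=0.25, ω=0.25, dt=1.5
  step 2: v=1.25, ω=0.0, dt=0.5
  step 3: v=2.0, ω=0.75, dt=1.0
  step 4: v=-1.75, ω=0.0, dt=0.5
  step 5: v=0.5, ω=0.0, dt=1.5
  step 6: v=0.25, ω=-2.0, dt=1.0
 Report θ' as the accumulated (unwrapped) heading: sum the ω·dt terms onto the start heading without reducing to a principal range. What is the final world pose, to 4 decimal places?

step 1: θ'=0.8986 (R=1.0000) → pose (2.2825, 2.2433, 0.8986)
step 2: θ'=0.8986 (straight) → pose (2.6716, 2.7324, 0.8986)
step 3: θ'=1.6486 (R=2.6667) → pose (3.2437, 4.6002, 1.6486)
step 4: θ'=1.6486 (straight) → pose (3.3117, 3.7278, 1.6486)
step 5: θ'=1.6486 (straight) → pose (3.2534, 4.4755, 1.6486)
step 6: θ'=-0.3514 (R=-0.1250) → pose (3.4211, 4.6026, -0.3514)

(3.4211, 4.6026, -0.3514)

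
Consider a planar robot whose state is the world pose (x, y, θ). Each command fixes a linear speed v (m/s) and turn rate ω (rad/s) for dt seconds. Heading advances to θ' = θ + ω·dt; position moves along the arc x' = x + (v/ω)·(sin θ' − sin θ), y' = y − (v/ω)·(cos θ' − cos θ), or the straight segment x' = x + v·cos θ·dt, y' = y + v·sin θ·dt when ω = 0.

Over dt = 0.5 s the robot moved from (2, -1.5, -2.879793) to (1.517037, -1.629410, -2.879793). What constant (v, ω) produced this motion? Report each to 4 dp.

v = 1.0000, ω = 0.0000

Δθ = -2.879793 − -2.879793 = 0.000000
ω = Δθ/dt = 0.000000/0.5 = 0.0000
ω = 0 → v = (Δx·cos θ + Δy·sin θ)/dt = 1.0000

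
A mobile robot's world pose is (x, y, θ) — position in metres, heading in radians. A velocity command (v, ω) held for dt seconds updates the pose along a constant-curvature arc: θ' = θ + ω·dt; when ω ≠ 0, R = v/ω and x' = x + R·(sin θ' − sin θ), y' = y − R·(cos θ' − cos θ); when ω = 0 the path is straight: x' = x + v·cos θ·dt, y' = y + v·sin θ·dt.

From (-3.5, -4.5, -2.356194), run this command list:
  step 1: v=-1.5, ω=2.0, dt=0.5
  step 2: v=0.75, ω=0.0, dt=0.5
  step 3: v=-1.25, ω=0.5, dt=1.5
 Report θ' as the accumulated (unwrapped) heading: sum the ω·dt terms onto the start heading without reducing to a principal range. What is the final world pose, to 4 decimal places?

(-4.2360, -2.6542, -0.6062)

step 1: θ'=-1.3562 (R=-0.7500) → pose (-3.2975, -3.8100, -1.3562)
step 2: θ'=-1.3562 (straight) → pose (-3.2177, -4.1763, -1.3562)
step 3: θ'=-0.6062 (R=-2.5000) → pose (-4.2360, -2.6542, -0.6062)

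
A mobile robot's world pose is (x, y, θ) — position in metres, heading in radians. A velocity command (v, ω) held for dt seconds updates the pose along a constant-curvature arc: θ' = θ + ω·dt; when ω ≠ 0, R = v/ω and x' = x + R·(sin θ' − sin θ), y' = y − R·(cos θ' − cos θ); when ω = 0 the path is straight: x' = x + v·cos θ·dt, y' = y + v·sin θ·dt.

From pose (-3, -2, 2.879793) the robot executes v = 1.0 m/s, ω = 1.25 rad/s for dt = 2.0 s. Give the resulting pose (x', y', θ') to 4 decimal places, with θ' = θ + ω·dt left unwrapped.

(-3.8354, -3.2679, 5.3798)

θ' = 2.8798 + 1.25·2.0 = 5.3798
R = v/ω = 1.0/1.25 = 0.8000
x' = -3 + 0.8000·(sin 5.3798 − sin 2.8798) = -3.8354
y' = -2 − 0.8000·(cos 5.3798 − cos 2.8798) = -3.2679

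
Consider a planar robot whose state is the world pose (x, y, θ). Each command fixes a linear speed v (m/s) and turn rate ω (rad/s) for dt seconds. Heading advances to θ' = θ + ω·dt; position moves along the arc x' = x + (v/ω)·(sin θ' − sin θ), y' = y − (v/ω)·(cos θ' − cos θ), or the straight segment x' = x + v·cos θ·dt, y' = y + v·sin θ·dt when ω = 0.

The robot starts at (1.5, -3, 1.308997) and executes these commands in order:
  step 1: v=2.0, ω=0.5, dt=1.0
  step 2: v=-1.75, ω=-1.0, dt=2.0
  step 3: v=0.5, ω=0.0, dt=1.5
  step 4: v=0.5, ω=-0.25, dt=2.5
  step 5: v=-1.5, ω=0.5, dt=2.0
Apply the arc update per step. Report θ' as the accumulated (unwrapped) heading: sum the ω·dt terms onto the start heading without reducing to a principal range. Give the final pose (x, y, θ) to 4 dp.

(-1.4301, -2.9938, 0.1840)

step 1: θ'=1.8090 (R=4.0000) → pose (1.5234, -1.0209, 1.8090)
step 2: θ'=-0.1910 (R=1.7500) → pose (-0.5095, -3.1520, -0.1910)
step 3: θ'=-0.1910 (straight) → pose (0.2269, -3.2944, -0.1910)
step 4: θ'=-0.8160 (R=-2.0000) → pose (1.3040, -3.8877, -0.8160)
step 5: θ'=0.1840 (R=-3.0000) → pose (-1.4301, -2.9938, 0.1840)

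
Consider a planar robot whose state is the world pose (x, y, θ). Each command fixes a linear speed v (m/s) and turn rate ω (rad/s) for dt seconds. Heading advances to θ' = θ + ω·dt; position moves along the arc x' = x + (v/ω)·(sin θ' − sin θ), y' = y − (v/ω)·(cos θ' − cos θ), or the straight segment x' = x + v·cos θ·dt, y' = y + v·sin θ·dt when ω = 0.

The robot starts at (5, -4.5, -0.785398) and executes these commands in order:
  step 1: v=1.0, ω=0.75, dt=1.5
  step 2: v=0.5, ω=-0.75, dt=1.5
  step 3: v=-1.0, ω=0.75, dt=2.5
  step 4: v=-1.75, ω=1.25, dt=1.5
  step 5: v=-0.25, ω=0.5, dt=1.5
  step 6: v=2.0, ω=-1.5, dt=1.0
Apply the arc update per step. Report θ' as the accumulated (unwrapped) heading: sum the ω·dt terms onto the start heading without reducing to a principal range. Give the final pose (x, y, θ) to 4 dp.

(4.5200, -6.9313, 2.2146)

step 1: θ'=0.3396 (R=1.3333) → pose (6.3870, -4.8144, 0.3396)
step 2: θ'=-0.7854 (R=-0.6667) → pose (7.0804, -4.9716, -0.7854)
step 3: θ'=1.0896 (R=-1.3333) → pose (4.9557, -5.2973, 1.0896)
step 4: θ'=2.9646 (R=-1.4000) → pose (5.9502, -7.3234, 2.9646)
step 5: θ'=3.7146 (R=-0.5000) → pose (6.3093, -7.2513, 3.7146)
step 6: θ'=2.2146 (R=-1.3333) → pose (4.5200, -6.9313, 2.2146)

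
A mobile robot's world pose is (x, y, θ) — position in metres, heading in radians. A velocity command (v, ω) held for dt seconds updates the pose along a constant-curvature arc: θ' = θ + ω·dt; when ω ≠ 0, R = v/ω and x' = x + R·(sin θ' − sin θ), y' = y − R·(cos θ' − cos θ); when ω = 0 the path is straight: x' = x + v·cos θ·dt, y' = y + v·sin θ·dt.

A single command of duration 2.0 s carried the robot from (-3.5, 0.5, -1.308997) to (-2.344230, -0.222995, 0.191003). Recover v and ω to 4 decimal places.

Δθ = 0.191003 − -1.308997 = 1.500000
ω = Δθ/dt = 1.500000/2.0 = 0.7500
R = Δx/(sin θ' − sin θ) = 1.0000
v = R·ω = 1.0000·0.7500 = 0.7500

v = 0.7500, ω = 0.7500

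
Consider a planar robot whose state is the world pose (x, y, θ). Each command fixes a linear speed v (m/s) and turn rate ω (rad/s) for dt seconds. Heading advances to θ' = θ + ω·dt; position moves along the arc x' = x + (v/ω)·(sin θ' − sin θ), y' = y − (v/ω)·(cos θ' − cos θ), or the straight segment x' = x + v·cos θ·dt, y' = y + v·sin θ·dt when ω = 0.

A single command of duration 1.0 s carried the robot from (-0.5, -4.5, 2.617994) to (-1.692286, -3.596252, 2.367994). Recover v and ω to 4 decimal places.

Δθ = 2.367994 − 2.617994 = -0.250000
ω = Δθ/dt = -0.250000/1.0 = -0.2500
R = Δx/(sin θ' − sin θ) = -6.0000
v = R·ω = -6.0000·-0.2500 = 1.5000

v = 1.5000, ω = -0.2500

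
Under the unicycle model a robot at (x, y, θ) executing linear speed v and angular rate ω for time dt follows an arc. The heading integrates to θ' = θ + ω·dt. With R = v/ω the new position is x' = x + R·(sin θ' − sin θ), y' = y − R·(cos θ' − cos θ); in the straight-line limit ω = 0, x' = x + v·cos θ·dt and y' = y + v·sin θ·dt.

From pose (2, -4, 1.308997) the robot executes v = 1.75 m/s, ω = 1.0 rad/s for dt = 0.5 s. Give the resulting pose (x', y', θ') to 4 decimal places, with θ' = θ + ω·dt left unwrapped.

θ' = 1.3090 + 1.0·0.5 = 1.8090
R = v/ω = 1.75/1.0 = 1.7500
x' = 2 + 1.7500·(sin 1.8090 − sin 1.3090) = 2.0102
y' = -4 − 1.7500·(cos 1.8090 − cos 1.3090) = -3.1341

(2.0102, -3.1341, 1.8090)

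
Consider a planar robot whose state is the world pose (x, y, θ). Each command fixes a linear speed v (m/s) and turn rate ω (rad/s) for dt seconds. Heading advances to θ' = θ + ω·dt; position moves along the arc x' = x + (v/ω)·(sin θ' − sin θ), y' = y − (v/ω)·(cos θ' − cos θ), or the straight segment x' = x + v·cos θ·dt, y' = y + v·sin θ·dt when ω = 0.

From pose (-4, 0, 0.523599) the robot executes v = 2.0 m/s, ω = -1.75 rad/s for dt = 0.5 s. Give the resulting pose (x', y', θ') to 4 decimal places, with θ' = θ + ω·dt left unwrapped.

θ' = 0.5236 + -1.75·0.5 = -0.3514
R = v/ω = 2.0/-1.75 = -1.1429
x' = -4 + -1.1429·(sin -0.3514 − sin 0.5236) = -3.0352
y' = 0 − -1.1429·(cos -0.3514 − cos 0.5236) = 0.0833

(-3.0352, 0.0833, -0.3514)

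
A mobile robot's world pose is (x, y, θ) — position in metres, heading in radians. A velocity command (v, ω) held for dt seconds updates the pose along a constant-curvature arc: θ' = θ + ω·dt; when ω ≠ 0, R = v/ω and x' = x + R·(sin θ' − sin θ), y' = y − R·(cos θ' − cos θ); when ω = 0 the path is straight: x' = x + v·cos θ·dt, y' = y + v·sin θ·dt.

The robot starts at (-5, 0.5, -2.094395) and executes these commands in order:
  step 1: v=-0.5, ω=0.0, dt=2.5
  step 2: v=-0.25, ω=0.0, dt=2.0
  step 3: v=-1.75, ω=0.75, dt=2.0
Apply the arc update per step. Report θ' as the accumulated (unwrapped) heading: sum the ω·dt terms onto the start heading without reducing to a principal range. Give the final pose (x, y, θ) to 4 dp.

(-4.8390, 5.1153, -0.5944)

step 1: θ'=-2.0944 (straight) → pose (-4.3750, 1.5825, -2.0944)
step 2: θ'=-2.0944 (straight) → pose (-4.1250, 2.0155, -2.0944)
step 3: θ'=-0.5944 (R=-2.3333) → pose (-4.8390, 5.1153, -0.5944)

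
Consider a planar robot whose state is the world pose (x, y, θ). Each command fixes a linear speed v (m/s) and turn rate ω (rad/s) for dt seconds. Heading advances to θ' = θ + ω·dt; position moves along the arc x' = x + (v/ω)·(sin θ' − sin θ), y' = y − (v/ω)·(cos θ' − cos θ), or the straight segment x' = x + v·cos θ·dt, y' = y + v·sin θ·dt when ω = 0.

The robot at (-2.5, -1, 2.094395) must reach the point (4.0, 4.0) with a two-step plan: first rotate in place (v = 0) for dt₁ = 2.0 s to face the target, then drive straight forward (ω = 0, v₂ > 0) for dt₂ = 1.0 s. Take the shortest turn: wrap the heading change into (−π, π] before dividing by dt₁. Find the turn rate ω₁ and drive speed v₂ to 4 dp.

ω₁ = -0.7193, v₂ = 8.2006

heading to target = atan2(4−-1, 4−-2.5) = 0.6557
Δθ = wrap(0.6557 − 2.0944) = -1.4387; ω₁ = Δθ/dt₁ = -0.7193
distance = √((4−-2.5)² + (4−-1)²) = 8.2006; v₂ = distance/dt₂ = 8.2006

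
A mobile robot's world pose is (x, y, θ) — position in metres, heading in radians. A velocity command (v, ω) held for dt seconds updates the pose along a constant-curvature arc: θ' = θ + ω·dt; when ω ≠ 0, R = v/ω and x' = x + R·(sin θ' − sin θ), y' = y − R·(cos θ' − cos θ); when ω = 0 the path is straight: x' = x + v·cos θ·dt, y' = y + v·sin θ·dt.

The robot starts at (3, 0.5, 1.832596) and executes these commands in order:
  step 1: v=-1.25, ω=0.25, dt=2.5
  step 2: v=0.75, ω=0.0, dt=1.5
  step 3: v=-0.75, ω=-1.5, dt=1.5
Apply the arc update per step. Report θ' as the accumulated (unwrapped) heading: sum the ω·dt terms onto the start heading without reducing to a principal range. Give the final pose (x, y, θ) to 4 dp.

(3.5853, -2.2471, 0.2076)

step 1: θ'=2.4576 (R=-5.0000) → pose (4.6702, -2.0812, 2.4576)
step 2: θ'=2.4576 (straight) → pose (3.7982, -1.3703, 2.4576)
step 3: θ'=0.2076 (R=0.5000) → pose (3.5853, -2.2471, 0.2076)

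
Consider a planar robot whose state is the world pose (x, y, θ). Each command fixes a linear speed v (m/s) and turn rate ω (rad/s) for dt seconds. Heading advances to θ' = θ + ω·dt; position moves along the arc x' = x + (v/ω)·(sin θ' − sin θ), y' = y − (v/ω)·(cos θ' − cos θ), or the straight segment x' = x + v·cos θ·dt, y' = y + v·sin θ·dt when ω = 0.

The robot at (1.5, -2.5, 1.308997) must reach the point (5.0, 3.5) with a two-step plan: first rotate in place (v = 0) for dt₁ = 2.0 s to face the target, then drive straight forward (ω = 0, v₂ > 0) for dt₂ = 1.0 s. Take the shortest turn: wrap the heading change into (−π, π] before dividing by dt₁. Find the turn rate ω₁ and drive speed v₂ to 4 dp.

ω₁ = -0.1331, v₂ = 6.9462

heading to target = atan2(3.5−-2.5, 5−1.5) = 1.0427
Δθ = wrap(1.0427 − 1.3090) = -0.2663; ω₁ = Δθ/dt₁ = -0.1331
distance = √((5−1.5)² + (3.5−-2.5)²) = 6.9462; v₂ = distance/dt₂ = 6.9462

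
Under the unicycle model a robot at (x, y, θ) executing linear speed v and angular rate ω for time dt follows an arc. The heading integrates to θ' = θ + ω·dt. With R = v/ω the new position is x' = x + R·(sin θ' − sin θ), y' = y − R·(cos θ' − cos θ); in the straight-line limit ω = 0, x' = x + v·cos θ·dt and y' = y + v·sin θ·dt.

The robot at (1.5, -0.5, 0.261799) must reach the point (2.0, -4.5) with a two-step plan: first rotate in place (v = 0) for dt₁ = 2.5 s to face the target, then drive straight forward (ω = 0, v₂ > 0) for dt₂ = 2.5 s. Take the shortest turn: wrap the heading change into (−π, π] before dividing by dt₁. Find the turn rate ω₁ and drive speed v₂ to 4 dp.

heading to target = atan2(-4.5−-0.5, 2−1.5) = -1.4464
Δθ = wrap(-1.4464 − 0.2618) = -1.7082; ω₁ = Δθ/dt₁ = -0.6833
distance = √((2−1.5)² + (-4.5−-0.5)²) = 4.0311; v₂ = distance/dt₂ = 1.6125

ω₁ = -0.6833, v₂ = 1.6125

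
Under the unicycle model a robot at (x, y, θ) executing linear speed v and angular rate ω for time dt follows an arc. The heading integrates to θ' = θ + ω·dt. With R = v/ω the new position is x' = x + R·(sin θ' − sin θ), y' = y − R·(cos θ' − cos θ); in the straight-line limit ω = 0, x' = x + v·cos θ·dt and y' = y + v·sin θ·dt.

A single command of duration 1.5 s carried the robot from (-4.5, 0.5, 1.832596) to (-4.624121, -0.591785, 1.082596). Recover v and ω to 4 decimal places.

Δθ = 1.082596 − 1.832596 = -0.750000
ω = Δθ/dt = -0.750000/1.5 = -0.5000
R = −Δy/(cos θ' − cos θ) = 1.5000
v = R·ω = 1.5000·-0.5000 = -0.7500

v = -0.7500, ω = -0.5000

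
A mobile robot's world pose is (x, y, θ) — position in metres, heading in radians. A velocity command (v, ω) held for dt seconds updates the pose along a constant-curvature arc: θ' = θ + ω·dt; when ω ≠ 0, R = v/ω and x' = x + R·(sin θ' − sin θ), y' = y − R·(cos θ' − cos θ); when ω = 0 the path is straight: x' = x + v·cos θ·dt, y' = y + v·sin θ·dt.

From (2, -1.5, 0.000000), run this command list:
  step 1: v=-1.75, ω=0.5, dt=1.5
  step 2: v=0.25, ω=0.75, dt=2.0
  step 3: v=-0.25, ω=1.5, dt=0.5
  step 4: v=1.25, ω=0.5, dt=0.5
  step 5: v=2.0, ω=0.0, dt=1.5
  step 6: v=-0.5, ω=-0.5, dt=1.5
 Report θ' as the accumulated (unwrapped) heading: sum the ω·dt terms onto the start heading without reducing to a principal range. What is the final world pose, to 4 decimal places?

(-3.1464, -2.5533, 2.5000)

step 1: θ'=0.7500 (R=-3.5000) → pose (-0.3857, -2.4391, 0.7500)
step 2: θ'=2.2500 (R=0.3333) → pose (-0.3536, -1.9858, 2.2500)
step 3: θ'=3.0000 (R=-0.1667) → pose (-0.2474, -2.0461, 3.0000)
step 4: θ'=3.2500 (R=2.5000) → pose (-0.8707, -2.0358, 3.2500)
step 5: θ'=3.2500 (straight) → pose (-3.8531, -2.3603, 3.2500)
step 6: θ'=2.5000 (R=1.0000) → pose (-3.1464, -2.5533, 2.5000)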